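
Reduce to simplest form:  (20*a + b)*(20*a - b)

400*a^2 - b^2

(20*a)^2 - (b)^2 = 400*a^2 - b^2.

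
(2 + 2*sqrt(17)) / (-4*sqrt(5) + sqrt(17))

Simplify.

(-8*sqrt(85) - 34 - 8*sqrt(5) - 2*sqrt(17))/63

Multiply numerator and denominator by sqrt(17) + 4*sqrt(5).
Denominator becomes -63; numerator becomes 2*sqrt(17) + 8*sqrt(5) + 34 + 8*sqrt(85).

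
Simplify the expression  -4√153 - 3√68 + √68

-16*√17

4√153 = 12*√17; 3√68 = 6*√17; √68 = 2*√17
Combine: (-12 - 6 + 2)·√17 = -16*√17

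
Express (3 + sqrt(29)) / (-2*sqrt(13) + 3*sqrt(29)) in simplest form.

(6*sqrt(13) + 2*sqrt(377) + 9*sqrt(29) + 87)/209

Multiply numerator and denominator by 2*sqrt(13) + 3*sqrt(29).
Denominator becomes 209; numerator becomes 6*sqrt(13) + 2*sqrt(377) + 9*sqrt(29) + 87.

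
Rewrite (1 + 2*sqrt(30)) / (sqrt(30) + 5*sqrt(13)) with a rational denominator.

(-60 - sqrt(30) + 5*sqrt(13) + 10*sqrt(390))/295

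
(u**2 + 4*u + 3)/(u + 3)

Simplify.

u + 1

Factor: u**2 + 4*u + 3 = (u + 1)*(u + 3)
Cancel the common factor (u + 3).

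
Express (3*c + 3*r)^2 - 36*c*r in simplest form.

Expand the square and combine the 36*c*r term.

9*(c - r)^2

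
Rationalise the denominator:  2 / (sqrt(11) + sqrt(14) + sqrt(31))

Group as (sqrt(14) + sqrt(31)) + sqrt(11); multiply by (sqrt(14) + sqrt(31)) - sqrt(11), then rationalise the remaining surd.

(-sqrt(4774) - 3*sqrt(31) + 14*sqrt(14) + 17*sqrt(11))/145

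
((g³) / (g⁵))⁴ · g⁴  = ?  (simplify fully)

g^(-4)

Inside the bracket: (g^-2)
Raise to the power 4: (g^-8)
Multiply by g⁴: add exponents.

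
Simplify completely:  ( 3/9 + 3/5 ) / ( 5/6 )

Numerator: 3/9 + 3/5 = 14/15
Denominator: 5/6 = 5/6
Divide: (14/15) · (6/5) = 28/25

28/25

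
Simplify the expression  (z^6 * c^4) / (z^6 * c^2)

c^2

Quotient: c^2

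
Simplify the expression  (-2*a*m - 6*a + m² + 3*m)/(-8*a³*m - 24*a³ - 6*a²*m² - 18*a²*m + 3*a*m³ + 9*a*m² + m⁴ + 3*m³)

1/(4*a² + 5*a*m + m²)

Factor: -2*a*m - 6*a + m² + 3*m = (m + 3)·(-2*a + m);  -8*a³*m - 24*a³ - 6*a²*m² - 18*a²*m + 3*a*m³ + 9*a*m² + m⁴ + 3*m³ = (4*a + m)·(-2*a + m)·(m + 3)·(a + m)
Cancel the common factors (-2*a + m), (m + 3).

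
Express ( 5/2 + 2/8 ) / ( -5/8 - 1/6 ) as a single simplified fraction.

-66/19

Numerator: 5/2 + 2/8 = 11/4
Denominator: -5/8 - 1/6 = -19/24
Divide: (11/4) · (-24/19) = -66/19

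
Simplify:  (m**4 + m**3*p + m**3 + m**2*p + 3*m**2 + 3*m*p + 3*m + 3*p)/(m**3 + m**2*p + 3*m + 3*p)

m + 1

Factor: m**4 + m**3*p + m**3 + m**2*p + 3*m**2 + 3*m*p + 3*m + 3*p = (m**2 + 3)*(m + p)*(m + 1);  m**3 + m**2*p + 3*m + 3*p = (m**2 + 3)*(m + p)
Cancel the common factors (m**2 + 3), (m + p).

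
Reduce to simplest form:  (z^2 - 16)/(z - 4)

z + 4

Factor: z^2 - 16 = (z - 4)*(z + 4)
Cancel the common factor (z - 4).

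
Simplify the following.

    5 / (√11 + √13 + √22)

(-55*√26 + 5*√22 + 50*√13 + 60*√11)/284

Group as (√11 + √13) + √22; multiply by (√11 + √13) - √22, then rationalise the remaining surd.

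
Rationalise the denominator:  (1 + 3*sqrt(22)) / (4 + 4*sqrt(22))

(-2*sqrt(22) + 65)/84

Multiply numerator and denominator by -4*sqrt(22) + 4.
Denominator becomes -336; numerator becomes -260 + 8*sqrt(22).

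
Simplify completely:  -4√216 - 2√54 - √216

-36*√6

4√216 = 24*√6; 2√54 = 6*√6; √216 = 6*√6
Combine: (-24 - 6 - 6)·√6 = -36*√6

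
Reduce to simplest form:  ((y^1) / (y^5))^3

y^(-12)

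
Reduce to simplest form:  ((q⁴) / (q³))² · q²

Inside the bracket: q¹
Raise to the power 2: q²
Multiply by q²: add exponents.

q⁴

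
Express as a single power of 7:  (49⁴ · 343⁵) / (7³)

49⁴ = 7^8; 343⁵ = 7^15; 7³ = 7^3
Combine exponents: 7^20

7^20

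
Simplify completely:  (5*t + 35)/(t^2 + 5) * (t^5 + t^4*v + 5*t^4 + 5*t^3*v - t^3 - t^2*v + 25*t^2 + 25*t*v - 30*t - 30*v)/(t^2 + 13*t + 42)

Factor: 5*t + 35 = 5*(t + 7);  t^5 + t^4*v + 5*t^4 + 5*t^3*v - t^3 - t^2*v + 25*t^2 + 25*t*v - 30*t - 30*v = (t - 1)*(t + v)*(t^2 + 5)*(t + 6);  t^2 + 13*t + 42 = (t + 6)*(t + 7)
Cancel the common factors (t^2 + 5), (t + 6), (t + 7).

5*t^2 + 5*t*v - 5*t - 5*v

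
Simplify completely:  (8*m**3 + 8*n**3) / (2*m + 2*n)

4*m**2 - 4*m*n + 4*n**2

Apply the sum-of-cubes factorisation and cancel (2*m + 2*n).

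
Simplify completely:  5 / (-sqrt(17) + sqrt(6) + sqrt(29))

Group as (sqrt(6) + sqrt(29)) - sqrt(17); multiply by (sqrt(6) + sqrt(29)) + sqrt(17), then rationalise the remaining surd.

(-45*sqrt(17) - 15*sqrt(29) + 100*sqrt(6) + 5*sqrt(2958))/186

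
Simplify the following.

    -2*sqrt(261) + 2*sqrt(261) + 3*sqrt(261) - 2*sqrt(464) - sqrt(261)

2*sqrt(261) = 6*sqrt(29); 2*sqrt(261) = 6*sqrt(29); 3*sqrt(261) = 9*sqrt(29); 2*sqrt(464) = 8*sqrt(29); sqrt(261) = 3*sqrt(29)
Combine: (-6 + 6 + 9 - 8 - 3)·sqrt(29) = -2*sqrt(29)

-2*sqrt(29)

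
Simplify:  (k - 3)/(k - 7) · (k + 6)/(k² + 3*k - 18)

Factor: k² + 3*k - 18 = (k - 3)·(k + 6)
Cancel the common factors (k + 6), (k - 3).

1/(k - 7)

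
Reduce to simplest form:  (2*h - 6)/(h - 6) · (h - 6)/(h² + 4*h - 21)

2/(h + 7)

Factor: 2*h - 6 = 2·(h - 3);  h² + 4*h - 21 = (h + 7)·(h - 3)
Cancel the common factors (h - 6), (h - 3).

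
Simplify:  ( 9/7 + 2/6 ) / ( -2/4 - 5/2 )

Numerator: 9/7 + 2/6 = 34/21
Denominator: -2/4 - 5/2 = -3
Divide: (34/21) · (-1/3) = -34/63

-34/63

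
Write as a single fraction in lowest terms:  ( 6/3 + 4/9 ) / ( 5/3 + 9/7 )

77/93

Numerator: 6/3 + 4/9 = 22/9
Denominator: 5/3 + 9/7 = 62/21
Divide: (22/9) · (21/62) = 77/93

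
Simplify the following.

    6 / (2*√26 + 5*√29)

(-4*√26 + 10*√29)/207

Multiply numerator and denominator by -5*√29 + 2*√26.
Denominator becomes -621; numerator becomes -30*√29 + 12*√26.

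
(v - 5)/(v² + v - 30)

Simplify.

1/(v + 6)

Factor: v² + v - 30 = (v + 6)·(v - 5)
Cancel the common factor (v - 5).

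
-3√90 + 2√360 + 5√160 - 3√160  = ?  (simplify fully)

11*√10

3√90 = 9*√10; 2√360 = 12*√10; 5√160 = 20*√10; 3√160 = 12*√10
Combine: (-9 + 12 + 20 - 12)·√10 = 11*√10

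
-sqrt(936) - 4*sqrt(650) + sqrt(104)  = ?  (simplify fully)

sqrt(936) = 6*sqrt(26); 4*sqrt(650) = 20*sqrt(26); sqrt(104) = 2*sqrt(26)
Combine: (-6 - 20 + 2)·sqrt(26) = -24*sqrt(26)

-24*sqrt(26)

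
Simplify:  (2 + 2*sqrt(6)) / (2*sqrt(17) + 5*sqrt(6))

Multiply numerator and denominator by -2*sqrt(17) + 5*sqrt(6).
Denominator becomes 82; numerator becomes -4*sqrt(102) - 4*sqrt(17) + 10*sqrt(6) + 60.

(-2*sqrt(102) - 2*sqrt(17) + 5*sqrt(6) + 30)/41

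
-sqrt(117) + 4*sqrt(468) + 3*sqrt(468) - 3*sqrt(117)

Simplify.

sqrt(117) = 3*sqrt(13); 4*sqrt(468) = 24*sqrt(13); 3*sqrt(468) = 18*sqrt(13); 3*sqrt(117) = 9*sqrt(13)
Combine: (-3 + 24 + 18 - 9)·sqrt(13) = 30*sqrt(13)

30*sqrt(13)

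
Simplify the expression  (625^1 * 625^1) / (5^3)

625^1 = 5^4; 625^1 = 5^4; 5^3 = 5^3
Combine exponents: 5^5

5^5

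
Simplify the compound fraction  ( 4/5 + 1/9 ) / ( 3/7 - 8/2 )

Numerator: 4/5 + 1/9 = 41/45
Denominator: 3/7 - 8/2 = -25/7
Divide: (41/45) · (-7/25) = -287/1125

-287/1125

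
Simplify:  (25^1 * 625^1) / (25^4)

5^(-2)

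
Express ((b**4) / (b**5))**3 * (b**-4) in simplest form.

b**(-7)

Inside the bracket: (b**-1)
Raise to the power 3: (b**-3)
Multiply by (b**-4): add exponents.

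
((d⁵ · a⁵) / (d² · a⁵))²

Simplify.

Inside the bracket: d³
Raise to the power 2: d⁶

d⁶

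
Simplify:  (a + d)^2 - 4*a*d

(a - d)^2

After expansion: a^2 - 2*a*d + d^2 — a perfect-square trinomial.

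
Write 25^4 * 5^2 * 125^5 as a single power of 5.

25^4 = 5^8; 5^2 = 5^2; 125^5 = 5^15
Combine exponents: 5^25

5^25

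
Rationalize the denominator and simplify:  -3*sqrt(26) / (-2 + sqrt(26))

(-39 - 3*sqrt(26))/11

Multiply numerator and denominator by -sqrt(26) - 2.
Denominator becomes -22; numerator becomes 6*sqrt(26) + 78.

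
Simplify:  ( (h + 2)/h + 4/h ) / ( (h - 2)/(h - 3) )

(h² + 3*h - 18)/(h² - 2*h)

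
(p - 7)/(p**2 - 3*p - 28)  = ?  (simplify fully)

Factor: p**2 - 3*p - 28 = (p - 7)*(p + 4)
Cancel the common factor (p - 7).

1/(p + 4)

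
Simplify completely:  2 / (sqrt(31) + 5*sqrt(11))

Multiply numerator and denominator by -sqrt(31) + 5*sqrt(11).
Denominator becomes 244; numerator becomes -2*sqrt(31) + 10*sqrt(11).

(-sqrt(31) + 5*sqrt(11))/122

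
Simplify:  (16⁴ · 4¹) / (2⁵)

16⁴ = 2^16; 4¹ = 2^2; 2⁵ = 2^5
Combine exponents: 2^13

2^13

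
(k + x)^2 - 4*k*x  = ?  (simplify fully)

(k - x)^2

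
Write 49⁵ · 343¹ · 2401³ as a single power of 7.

7^25

49⁵ = 7^10; 343¹ = 7^3; 2401³ = 7^12
Combine exponents: 7^25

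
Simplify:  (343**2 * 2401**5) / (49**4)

7**18

343**2 = 7**6; 2401**5 = 7**20; 49**4 = 7**8
Combine exponents: 7**18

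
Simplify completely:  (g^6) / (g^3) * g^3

Quotient: g^3
Multiply by g^3: add exponents.

g^6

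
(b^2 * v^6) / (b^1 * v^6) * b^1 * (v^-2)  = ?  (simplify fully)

b^2/v^2

Quotient: b^1
Multiply by b^1 * (v^-2): add exponents.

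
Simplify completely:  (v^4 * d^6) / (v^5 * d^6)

1/v

Quotient: (v^-1)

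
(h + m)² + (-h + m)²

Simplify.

Only the even-power cross terms survive.

2*h² + 2*m²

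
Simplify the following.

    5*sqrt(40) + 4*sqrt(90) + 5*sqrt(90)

5*sqrt(40) = 10*sqrt(10); 4*sqrt(90) = 12*sqrt(10); 5*sqrt(90) = 15*sqrt(10)
Combine: (10 + 12 + 15)·sqrt(10) = 37*sqrt(10)

37*sqrt(10)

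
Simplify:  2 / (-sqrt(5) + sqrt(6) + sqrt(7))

(-4*sqrt(5) + 2*sqrt(7) + 3*sqrt(6) + sqrt(210))/26

Group as (sqrt(6) + sqrt(7)) - sqrt(5); multiply by (sqrt(6) + sqrt(7)) + sqrt(5), then rationalise the remaining surd.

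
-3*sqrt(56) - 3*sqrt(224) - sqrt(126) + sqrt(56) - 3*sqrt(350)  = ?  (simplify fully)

-34*sqrt(14)

3*sqrt(56) = 6*sqrt(14); 3*sqrt(224) = 12*sqrt(14); sqrt(126) = 3*sqrt(14); sqrt(56) = 2*sqrt(14); 3*sqrt(350) = 15*sqrt(14)
Combine: (-6 - 12 - 3 + 2 - 15)·sqrt(14) = -34*sqrt(14)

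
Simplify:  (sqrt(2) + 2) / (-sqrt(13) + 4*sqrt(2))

Multiply numerator and denominator by sqrt(13) + 4*sqrt(2).
Denominator becomes 19; numerator becomes sqrt(26) + 2*sqrt(13) + 8 + 8*sqrt(2).

(sqrt(26) + 2*sqrt(13) + 8 + 8*sqrt(2))/19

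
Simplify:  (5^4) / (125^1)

5^1

5^4 = 5^4; 125^1 = 5^3
Combine exponents: 5^1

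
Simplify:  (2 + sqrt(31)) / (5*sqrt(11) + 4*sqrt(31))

Multiply numerator and denominator by -5*sqrt(11) + 4*sqrt(31).
Denominator becomes 221; numerator becomes -5*sqrt(341) - 10*sqrt(11) + 8*sqrt(31) + 124.

(-5*sqrt(341) - 10*sqrt(11) + 8*sqrt(31) + 124)/221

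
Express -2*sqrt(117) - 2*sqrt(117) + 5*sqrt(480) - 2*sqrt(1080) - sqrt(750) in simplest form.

2*sqrt(117) = 6*sqrt(13); 2*sqrt(117) = 6*sqrt(13); 5*sqrt(480) = 20*sqrt(30); 2*sqrt(1080) = 12*sqrt(30); sqrt(750) = 5*sqrt(30)

-12*sqrt(13) + 3*sqrt(30)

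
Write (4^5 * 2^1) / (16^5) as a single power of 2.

4^5 = 2^10; 2^1 = 2^1; 16^5 = 2^20
Combine exponents: 2^(-9)

2^(-9)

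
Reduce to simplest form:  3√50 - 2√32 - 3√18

3√50 = 15*√2; 2√32 = 8*√2; 3√18 = 9*√2
Combine: (15 - 8 - 9)·√2 = -2*√2

-2*√2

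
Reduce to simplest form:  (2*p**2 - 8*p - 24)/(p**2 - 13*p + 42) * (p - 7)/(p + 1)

Factor: 2*p**2 - 8*p - 24 = 2*(p + 2)*(p - 6);  p**2 - 13*p + 42 = (p - 6)*(p - 7)
Cancel the common factors (p - 7), (p - 6).

(2*p + 4)/(p + 1)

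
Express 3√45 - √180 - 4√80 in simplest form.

3√45 = 9*√5; √180 = 6*√5; 4√80 = 16*√5
Combine: (9 - 6 - 16)·√5 = -13*√5

-13*√5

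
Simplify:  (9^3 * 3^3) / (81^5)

9^3 = 3^6; 3^3 = 3^3; 81^5 = 3^20
Combine exponents: 3^(-11)

3^(-11)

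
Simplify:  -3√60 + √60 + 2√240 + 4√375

3√60 = 6*√15; √60 = 2*√15; 2√240 = 8*√15; 4√375 = 20*√15
Combine: (-6 + 2 + 8 + 20)·√15 = 24*√15

24*√15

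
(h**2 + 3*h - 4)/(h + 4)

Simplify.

h - 1

Factor: h**2 + 3*h - 4 = (h - 1)*(h + 4)
Cancel the common factor (h + 4).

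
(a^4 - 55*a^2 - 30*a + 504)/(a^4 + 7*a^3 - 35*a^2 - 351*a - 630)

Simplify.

(a^2 + a - 12)/(a^2 + 8*a + 15)

Factor: a^4 - 55*a^2 - 30*a + 504 = (a + 6)*(a - 3)*(a - 7)*(a + 4);  a^4 + 7*a^3 - 35*a^2 - 351*a - 630 = (a + 3)*(a + 6)*(a + 5)*(a - 7)
Cancel the common factors (a - 7), (a + 6).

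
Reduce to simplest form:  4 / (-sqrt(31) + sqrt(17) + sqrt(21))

(-28*sqrt(31) + 108*sqrt(21) + 140*sqrt(17) + 8*sqrt(11067))/1379

Group as (sqrt(17) + sqrt(21)) - sqrt(31); multiply by (sqrt(17) + sqrt(21)) + sqrt(31), then rationalise the remaining surd.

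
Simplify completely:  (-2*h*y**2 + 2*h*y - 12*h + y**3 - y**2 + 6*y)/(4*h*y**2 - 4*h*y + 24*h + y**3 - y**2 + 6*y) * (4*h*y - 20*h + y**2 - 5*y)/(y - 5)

Factor: -2*h*y**2 + 2*h*y - 12*h + y**3 - y**2 + 6*y = (y**2 - y + 6)*(-2*h + y);  4*h*y**2 - 4*h*y + 24*h + y**3 - y**2 + 6*y = (y**2 - y + 6)*(4*h + y);  4*h*y - 20*h + y**2 - 5*y = (4*h + y)*(y - 5)
Cancel the common factors (y**2 - y + 6), (y - 5), (4*h + y).

-2*h + y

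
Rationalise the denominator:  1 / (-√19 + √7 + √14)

(-√19 + 6*√14 + 13*√7 + 7*√38)/194

Group as (√7 + √14) - √19; multiply by (√7 + √14) + √19, then rationalise the remaining surd.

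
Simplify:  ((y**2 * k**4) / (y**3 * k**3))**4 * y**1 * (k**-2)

k**2/y**3

Inside the bracket: (y**-1) * k**1
Raise to the power 4: (y**-4) * k**4
Multiply by y**1 * (k**-2): add exponents.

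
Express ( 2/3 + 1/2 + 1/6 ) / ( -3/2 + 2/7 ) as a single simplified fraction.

-56/51

Numerator: 2/3 + 1/2 + 1/6 = 4/3
Denominator: -3/2 + 2/7 = -17/14
Divide: (4/3) · (-14/17) = -56/51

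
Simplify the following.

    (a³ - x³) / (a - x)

Apply the difference-of-cubes factorisation and cancel (a - x).

a² + a*x + x²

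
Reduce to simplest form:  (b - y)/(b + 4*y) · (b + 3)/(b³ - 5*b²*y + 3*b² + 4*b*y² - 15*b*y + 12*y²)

-1/(-b² + 16*y²)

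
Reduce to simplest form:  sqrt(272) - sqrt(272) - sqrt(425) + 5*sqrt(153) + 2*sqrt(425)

20*sqrt(17)

sqrt(272) = 4*sqrt(17); sqrt(272) = 4*sqrt(17); sqrt(425) = 5*sqrt(17); 5*sqrt(153) = 15*sqrt(17); 2*sqrt(425) = 10*sqrt(17)
Combine: (4 - 4 - 5 + 15 + 10)·sqrt(17) = 20*sqrt(17)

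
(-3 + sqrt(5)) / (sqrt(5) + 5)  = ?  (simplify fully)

Multiply numerator and denominator by -sqrt(5) + 5.
Denominator becomes 20; numerator becomes -20 + 8*sqrt(5).

(-5 + 2*sqrt(5))/5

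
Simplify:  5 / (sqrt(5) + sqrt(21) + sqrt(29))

(-10*sqrt(3045) - 15*sqrt(29) + 65*sqrt(21) + 225*sqrt(5))/411

Group as (sqrt(5) + sqrt(21)) + sqrt(29); multiply by (sqrt(5) + sqrt(21)) - sqrt(29), then rationalise the remaining surd.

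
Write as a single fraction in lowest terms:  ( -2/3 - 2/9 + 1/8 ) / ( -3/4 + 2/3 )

55/6

Numerator: -2/3 - 2/9 + 1/8 = -55/72
Denominator: -3/4 + 2/3 = -1/12
Divide: (-55/72) · (-12) = 55/6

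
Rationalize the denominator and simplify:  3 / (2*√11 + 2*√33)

Multiply numerator and denominator by -2*√11 + 2*√33.
Denominator becomes 88; numerator becomes -6*√11 + 6*√33.

(-3*√11 + 3*√33)/44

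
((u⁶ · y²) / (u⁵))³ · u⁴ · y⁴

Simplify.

u⁷*y^10

Inside the bracket: u¹ · y²
Raise to the power 3: u³ · y⁶
Multiply by u⁴ · y⁴: add exponents.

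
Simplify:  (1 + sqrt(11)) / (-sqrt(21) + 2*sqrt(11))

(sqrt(21) + 2*sqrt(11) + sqrt(231) + 22)/23

Multiply numerator and denominator by sqrt(21) + 2*sqrt(11).
Denominator becomes 23; numerator becomes sqrt(21) + 2*sqrt(11) + sqrt(231) + 22.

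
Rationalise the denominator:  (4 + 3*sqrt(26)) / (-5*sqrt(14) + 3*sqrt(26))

(-15*sqrt(91) - 117 - 10*sqrt(14) - 6*sqrt(26))/58

Multiply numerator and denominator by 3*sqrt(26) + 5*sqrt(14).
Denominator becomes -116; numerator becomes 12*sqrt(26) + 20*sqrt(14) + 234 + 30*sqrt(91).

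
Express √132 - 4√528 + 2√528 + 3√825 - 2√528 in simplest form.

√132 = 2*√33; 4√528 = 16*√33; 2√528 = 8*√33; 3√825 = 15*√33; 2√528 = 8*√33
Combine: (2 - 16 + 8 + 15 - 8)·√33 = √33

√33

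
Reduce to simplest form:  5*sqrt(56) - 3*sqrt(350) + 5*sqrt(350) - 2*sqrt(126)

5*sqrt(56) = 10*sqrt(14); 3*sqrt(350) = 15*sqrt(14); 5*sqrt(350) = 25*sqrt(14); 2*sqrt(126) = 6*sqrt(14)
Combine: (10 - 15 + 25 - 6)·sqrt(14) = 14*sqrt(14)

14*sqrt(14)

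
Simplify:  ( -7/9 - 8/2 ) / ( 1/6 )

-86/3

Numerator: -7/9 - 8/2 = -43/9
Denominator: 1/6 = 1/6
Divide: (-43/9) · (6) = -86/3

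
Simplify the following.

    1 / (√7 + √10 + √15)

(-5*√42 + √15 + 6*√10 + 9*√7)/138

Group as (√7 + √10) + √15; multiply by (√7 + √10) - √15, then rationalise the remaining surd.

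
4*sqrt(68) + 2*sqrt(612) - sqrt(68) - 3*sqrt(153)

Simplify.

9*sqrt(17)

4*sqrt(68) = 8*sqrt(17); 2*sqrt(612) = 12*sqrt(17); sqrt(68) = 2*sqrt(17); 3*sqrt(153) = 9*sqrt(17)
Combine: (8 + 12 - 2 - 9)·sqrt(17) = 9*sqrt(17)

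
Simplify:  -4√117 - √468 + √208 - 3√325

-29*√13

4√117 = 12*√13; √468 = 6*√13; √208 = 4*√13; 3√325 = 15*√13
Combine: (-12 - 6 + 4 - 15)·√13 = -29*√13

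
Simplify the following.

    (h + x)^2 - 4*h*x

(h - x)^2

Expand the square and combine the 4*h*x term.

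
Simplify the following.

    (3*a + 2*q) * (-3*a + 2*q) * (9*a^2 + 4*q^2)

-81*a^4 + 16*q^4

Telescope via difference of squares: ((2*q)+(3*a))((2*q)-(3*a)) = -9*a^2 + 4*q^2, then repeat with the next factor.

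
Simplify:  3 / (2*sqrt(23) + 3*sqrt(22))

(-6*sqrt(23) + 9*sqrt(22))/106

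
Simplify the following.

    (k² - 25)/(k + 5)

Factor: k² - 25 = (k + 5)·(k - 5)
Cancel the common factor (k + 5).

k - 5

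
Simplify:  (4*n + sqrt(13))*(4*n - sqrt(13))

16*n^2 - 13

(4*n)^2 - (sqrt(13))^2 = 16*n^2 - 13.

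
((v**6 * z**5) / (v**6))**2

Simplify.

z**10

Inside the bracket: z**5
Raise to the power 2: z**10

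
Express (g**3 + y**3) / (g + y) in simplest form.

g**2 - g*y + y**2

g**3 + y**3 = (g + y)(g**2 - g*y + y**2).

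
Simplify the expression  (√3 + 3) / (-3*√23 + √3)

Multiply numerator and denominator by √3 + 3*√23.
Denominator becomes -204; numerator becomes 3 + 3*√3 + 3*√69 + 9*√23.

(-3*√23 - √69 - √3 - 1)/68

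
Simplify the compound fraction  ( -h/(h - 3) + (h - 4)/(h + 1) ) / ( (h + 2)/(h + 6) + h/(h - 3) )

Numerator: -h/(h - 3) + (h - 4)/(h + 1) = (-8*h + 12)/(h² - 2*h - 3)
Denominator: (h + 2)/(h + 6) + h/(h - 3) = (2*h² + 5*h - 6)/(h² + 3*h - 18)
Divide: ((-8*h + 12)/(h² - 2*h - 3)) · ((h² + 3*h - 18)/(2*h² + 5*h - 6)) = (-8*h² - 36*h + 72)/(2*h³ + 7*h² - h - 6)

(-8*h² - 36*h + 72)/(2*h³ + 7*h² - h - 6)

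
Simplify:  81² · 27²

81² = 3^8; 27² = 3^6
Combine exponents: 3^14

3^14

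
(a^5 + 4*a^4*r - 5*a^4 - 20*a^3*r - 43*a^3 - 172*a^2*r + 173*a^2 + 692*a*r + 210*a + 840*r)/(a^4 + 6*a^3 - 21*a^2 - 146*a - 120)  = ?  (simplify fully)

Factor: a^5 + 4*a^4*r - 5*a^4 - 20*a^3*r - 43*a^3 - 172*a^2*r + 173*a^2 + 692*a*r + 210*a + 840*r = (a - 7)*(a - 5)*(a + 6)*(a + 1)*(a + 4*r);  a^4 + 6*a^3 - 21*a^2 - 146*a - 120 = (a + 1)*(a + 4)*(a - 5)*(a + 6)
Cancel the common factors (a - 5), (a + 6), (a + 1).

(a^2 + 4*a*r - 7*a - 28*r)/(a + 4)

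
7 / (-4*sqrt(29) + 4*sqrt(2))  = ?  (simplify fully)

Multiply numerator and denominator by 4*sqrt(2) + 4*sqrt(29).
Denominator becomes -432; numerator becomes 28*sqrt(2) + 28*sqrt(29).

(-7*sqrt(29) - 7*sqrt(2))/108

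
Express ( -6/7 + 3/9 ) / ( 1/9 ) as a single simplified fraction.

-33/7

Numerator: -6/7 + 3/9 = -11/21
Denominator: 1/9 = 1/9
Divide: (-11/21) · (9) = -33/7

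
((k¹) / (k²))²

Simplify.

k^(-2)

Inside the bracket: (k^-1)
Raise to the power 2: (k^-2)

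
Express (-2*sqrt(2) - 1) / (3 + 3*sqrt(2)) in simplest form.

Multiply numerator and denominator by -3*sqrt(2) + 3.
Denominator becomes -9; numerator becomes -3*sqrt(2) + 9.

(-3 + sqrt(2))/3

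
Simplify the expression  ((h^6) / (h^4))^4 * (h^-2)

h^6

Inside the bracket: h^2
Raise to the power 4: h^8
Multiply by (h^-2): add exponents.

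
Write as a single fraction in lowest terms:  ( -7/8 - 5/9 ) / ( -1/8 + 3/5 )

-515/171

Numerator: -7/8 - 5/9 = -103/72
Denominator: -1/8 + 3/5 = 19/40
Divide: (-103/72) · (40/19) = -515/171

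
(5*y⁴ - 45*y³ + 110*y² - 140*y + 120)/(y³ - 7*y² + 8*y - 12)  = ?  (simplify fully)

Factor: 5*y⁴ - 45*y³ + 110*y² - 140*y + 120 = 5·(y² - y + 2)·(y - 2)·(y - 6);  y³ - 7*y² + 8*y - 12 = (y² - y + 2)·(y - 6)
Cancel the common factors (y² - y + 2), (y - 6).

5*y - 10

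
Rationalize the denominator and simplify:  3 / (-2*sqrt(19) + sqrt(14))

(-6*sqrt(19) - 3*sqrt(14))/62

Multiply numerator and denominator by sqrt(14) + 2*sqrt(19).
Denominator becomes -62; numerator becomes 3*sqrt(14) + 6*sqrt(19).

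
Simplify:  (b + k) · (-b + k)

(k+b)(k-b) = -b² + k².

-b² + k²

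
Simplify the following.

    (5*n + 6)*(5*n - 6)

(5*n)**2 - (6)**2 = 25*n**2 - 36.

25*n**2 - 36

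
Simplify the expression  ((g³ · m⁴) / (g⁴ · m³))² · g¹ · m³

m⁵/g

Inside the bracket: (g^-1) · m¹
Raise to the power 2: (g^-2) · m²
Multiply by g¹ · m³: add exponents.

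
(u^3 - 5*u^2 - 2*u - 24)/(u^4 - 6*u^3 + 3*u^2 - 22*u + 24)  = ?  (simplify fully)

1/(u - 1)

Factor: u^3 - 5*u^2 - 2*u - 24 = (u^2 + u + 4)*(u - 6);  u^4 - 6*u^3 + 3*u^2 - 22*u + 24 = (u - 6)*(u^2 + u + 4)*(u - 1)
Cancel the common factors (u^2 + u + 4), (u - 6).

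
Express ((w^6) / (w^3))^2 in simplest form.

Inside the bracket: w^3
Raise to the power 2: w^6

w^6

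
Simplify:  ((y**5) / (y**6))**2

y**(-2)

Inside the bracket: (y**-1)
Raise to the power 2: (y**-2)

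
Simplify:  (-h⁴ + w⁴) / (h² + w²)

Factor w^4 - h^4 and cancel (h² + w²).

-h² + w²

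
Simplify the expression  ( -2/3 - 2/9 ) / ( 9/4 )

Numerator: -2/3 - 2/9 = -8/9
Denominator: 9/4 = 9/4
Divide: (-8/9) · (4/9) = -32/81

-32/81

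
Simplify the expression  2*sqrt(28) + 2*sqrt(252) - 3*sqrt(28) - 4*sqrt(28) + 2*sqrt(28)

6*sqrt(7)

2*sqrt(28) = 4*sqrt(7); 2*sqrt(252) = 12*sqrt(7); 3*sqrt(28) = 6*sqrt(7); 4*sqrt(28) = 8*sqrt(7); 2*sqrt(28) = 4*sqrt(7)
Combine: (4 + 12 - 6 - 8 + 4)·sqrt(7) = 6*sqrt(7)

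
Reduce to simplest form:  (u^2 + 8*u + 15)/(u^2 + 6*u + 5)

Factor: u^2 + 8*u + 15 = (u + 3)*(u + 5);  u^2 + 6*u + 5 = (u + 5)*(u + 1)
Cancel the common factor (u + 5).

(u + 3)/(u + 1)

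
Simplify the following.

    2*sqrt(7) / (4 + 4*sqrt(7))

(-sqrt(7) + 7)/12

Multiply numerator and denominator by -4*sqrt(7) + 4.
Denominator becomes -96; numerator becomes -56 + 8*sqrt(7).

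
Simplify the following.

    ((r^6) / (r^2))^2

Inside the bracket: r^4
Raise to the power 2: r^8

r^8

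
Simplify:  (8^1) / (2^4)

8^1 = 2^3; 2^4 = 2^4
Combine exponents: 2^(-1)

2^(-1)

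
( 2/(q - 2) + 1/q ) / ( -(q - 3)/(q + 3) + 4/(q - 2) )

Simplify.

Numerator: 2/(q - 2) + 1/q = (3*q - 2)/(q^2 - 2*q)
Denominator: -(q - 3)/(q + 3) + 4/(q - 2) = (-q^2 + 9*q + 6)/(q^2 + q - 6)
Divide: ((3*q - 2)/(q^2 - 2*q)) · ((q^2 + q - 6)/(-q^2 + 9*q + 6)) = (-3*q^2 - 7*q + 6)/(q^3 - 9*q^2 - 6*q)

(-3*q^2 - 7*q + 6)/(q^3 - 9*q^2 - 6*q)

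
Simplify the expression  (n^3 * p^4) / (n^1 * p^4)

Quotient: n^2

n^2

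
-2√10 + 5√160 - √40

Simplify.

2√10 = 2*√10; 5√160 = 20*√10; √40 = 2*√10
Combine: (-2 + 20 - 2)·√10 = 16*√10

16*√10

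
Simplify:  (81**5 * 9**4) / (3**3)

81**5 = 3**20; 9**4 = 3**8; 3**3 = 3**3
Combine exponents: 3**25

3**25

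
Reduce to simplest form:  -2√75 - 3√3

2√75 = 10*√3; 3√3 = 3*√3
Combine: (-10 - 3)·√3 = -13*√3

-13*√3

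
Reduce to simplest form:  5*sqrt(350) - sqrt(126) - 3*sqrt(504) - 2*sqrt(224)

-4*sqrt(14)

5*sqrt(350) = 25*sqrt(14); sqrt(126) = 3*sqrt(14); 3*sqrt(504) = 18*sqrt(14); 2*sqrt(224) = 8*sqrt(14)
Combine: (25 - 3 - 18 - 8)·sqrt(14) = -4*sqrt(14)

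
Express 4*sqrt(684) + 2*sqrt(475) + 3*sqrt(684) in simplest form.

52*sqrt(19)

4*sqrt(684) = 24*sqrt(19); 2*sqrt(475) = 10*sqrt(19); 3*sqrt(684) = 18*sqrt(19)
Combine: (24 + 10 + 18)·sqrt(19) = 52*sqrt(19)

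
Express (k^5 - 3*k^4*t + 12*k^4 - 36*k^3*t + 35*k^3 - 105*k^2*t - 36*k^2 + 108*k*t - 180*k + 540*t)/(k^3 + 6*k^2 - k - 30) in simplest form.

k^2 - 3*k*t + 6*k - 18*t

Factor: k^5 - 3*k^4*t + 12*k^4 - 36*k^3*t + 35*k^3 - 105*k^2*t - 36*k^2 + 108*k*t - 180*k + 540*t = (k - 2)*(k - 3*t)*(k + 3)*(k + 6)*(k + 5);  k^3 + 6*k^2 - k - 30 = (k - 2)*(k + 5)*(k + 3)
Cancel the common factors (k + 5), (k - 2), (k + 3).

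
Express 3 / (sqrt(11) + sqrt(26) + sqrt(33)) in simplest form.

Group as (sqrt(26) + sqrt(33)) + sqrt(11); multiply by (sqrt(26) + sqrt(33)) - sqrt(11), then rationalise the remaining surd.

(-11*sqrt(78) + 2*sqrt(33) + 9*sqrt(26) + 24*sqrt(11))/188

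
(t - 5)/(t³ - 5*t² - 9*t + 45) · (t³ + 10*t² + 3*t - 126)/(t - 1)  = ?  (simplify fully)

(t² + 13*t + 42)/(t² + 2*t - 3)

Factor: t³ - 5*t² - 9*t + 45 = (t - 5)·(t - 3)·(t + 3);  t³ + 10*t² + 3*t - 126 = (t + 7)·(t + 6)·(t - 3)
Cancel the common factors (t - 3), (t - 5).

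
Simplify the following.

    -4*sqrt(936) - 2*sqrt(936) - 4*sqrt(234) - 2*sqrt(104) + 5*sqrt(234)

-37*sqrt(26)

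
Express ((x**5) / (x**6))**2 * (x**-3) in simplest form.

x**(-5)

Inside the bracket: (x**-1)
Raise to the power 2: (x**-2)
Multiply by (x**-3): add exponents.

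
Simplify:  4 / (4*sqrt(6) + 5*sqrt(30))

(-8*sqrt(6) + 10*sqrt(30))/327

Multiply numerator and denominator by -4*sqrt(6) + 5*sqrt(30).
Denominator becomes 654; numerator becomes -16*sqrt(6) + 20*sqrt(30).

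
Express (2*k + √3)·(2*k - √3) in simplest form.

4*k² - 3

(2*k)^2 - (√3)^2 = 4*k² - 3.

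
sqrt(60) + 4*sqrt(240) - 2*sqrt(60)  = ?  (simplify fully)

14*sqrt(15)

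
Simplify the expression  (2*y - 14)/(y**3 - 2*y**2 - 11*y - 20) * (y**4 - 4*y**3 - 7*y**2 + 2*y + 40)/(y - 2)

2*y - 14

Factor: 2*y - 14 = 2*(y - 7);  y**3 - 2*y**2 - 11*y - 20 = (y**2 + 3*y + 4)*(y - 5);  y**4 - 4*y**3 - 7*y**2 + 2*y + 40 = (y - 2)*(y**2 + 3*y + 4)*(y - 5)
Cancel the common factors (y**2 + 3*y + 4), (y - 5), (y - 2).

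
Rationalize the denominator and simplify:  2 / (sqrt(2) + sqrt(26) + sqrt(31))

(-8*sqrt(403) - 6*sqrt(31) + 14*sqrt(26) + 110*sqrt(2))/199

Group as (sqrt(2) + sqrt(26)) + sqrt(31); multiply by (sqrt(2) + sqrt(26)) - sqrt(31), then rationalise the remaining surd.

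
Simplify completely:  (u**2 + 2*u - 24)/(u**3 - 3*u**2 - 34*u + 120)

1/(u - 5)

Factor: u**2 + 2*u - 24 = (u + 6)*(u - 4);  u**3 - 3*u**2 - 34*u + 120 = (u - 4)*(u - 5)*(u + 6)
Cancel the common factors (u + 6), (u - 4).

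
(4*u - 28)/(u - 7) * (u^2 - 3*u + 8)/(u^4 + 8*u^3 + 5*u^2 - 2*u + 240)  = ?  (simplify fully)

4/(u^2 + 11*u + 30)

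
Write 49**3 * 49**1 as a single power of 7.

49**3 = 7**6; 49**1 = 7**2
Combine exponents: 7**8

7**8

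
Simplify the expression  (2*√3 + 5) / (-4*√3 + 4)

Multiply numerator and denominator by 4 + 4*√3.
Denominator becomes -32; numerator becomes 44 + 28*√3.

(-7*√3 - 11)/8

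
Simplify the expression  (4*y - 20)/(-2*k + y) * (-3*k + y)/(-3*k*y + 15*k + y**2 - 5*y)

Factor: 4*y - 20 = 4*(y - 5);  -3*k*y + 15*k + y**2 - 5*y = (y - 5)*(-3*k + y)
Cancel the common factors (-3*k + y), (y - 5).

4/(-2*k + y)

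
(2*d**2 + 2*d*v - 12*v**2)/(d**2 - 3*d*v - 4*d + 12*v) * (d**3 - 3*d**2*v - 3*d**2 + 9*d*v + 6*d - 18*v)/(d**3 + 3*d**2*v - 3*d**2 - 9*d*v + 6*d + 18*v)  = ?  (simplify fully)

(2*d - 4*v)/(d - 4)

Factor: 2*d**2 + 2*d*v - 12*v**2 = 2*(d - 2*v)*(d + 3*v);  d**2 - 3*d*v - 4*d + 12*v = (d - 3*v)*(d - 4);  d**3 - 3*d**2*v - 3*d**2 + 9*d*v + 6*d - 18*v = (d**2 - 3*d + 6)*(d - 3*v);  d**3 + 3*d**2*v - 3*d**2 - 9*d*v + 6*d + 18*v = (d + 3*v)*(d**2 - 3*d + 6)
Cancel the common factors (d**2 - 3*d + 6), (d - 3*v), (d + 3*v).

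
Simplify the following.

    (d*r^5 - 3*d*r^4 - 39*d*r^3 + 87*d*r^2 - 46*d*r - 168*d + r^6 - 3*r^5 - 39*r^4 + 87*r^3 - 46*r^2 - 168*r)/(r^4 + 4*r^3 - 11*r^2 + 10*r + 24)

Factor: d*r^5 - 3*d*r^4 - 39*d*r^3 + 87*d*r^2 - 46*d*r - 168*d + r^6 - 3*r^5 - 39*r^4 + 87*r^3 - 46*r^2 - 168*r = (r + 1)*(r + 6)*(r^2 - 3*r + 4)*(r - 7)*(d + r);  r^4 + 4*r^3 - 11*r^2 + 10*r + 24 = (r + 1)*(r^2 - 3*r + 4)*(r + 6)
Cancel the common factors (r^2 - 3*r + 4), (r + 1), (r + 6).

d*r - 7*d + r^2 - 7*r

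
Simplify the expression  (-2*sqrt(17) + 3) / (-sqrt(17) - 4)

Multiply numerator and denominator by -4 + sqrt(17).
Denominator becomes -1; numerator becomes -46 + 11*sqrt(17).

-11*sqrt(17) + 46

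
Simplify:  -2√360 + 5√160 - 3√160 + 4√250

16*√10

2√360 = 12*√10; 5√160 = 20*√10; 3√160 = 12*√10; 4√250 = 20*√10
Combine: (-12 + 20 - 12 + 20)·√10 = 16*√10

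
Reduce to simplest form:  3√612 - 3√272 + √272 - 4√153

-2*√17

3√612 = 18*√17; 3√272 = 12*√17; √272 = 4*√17; 4√153 = 12*√17
Combine: (18 - 12 + 4 - 12)·√17 = -2*√17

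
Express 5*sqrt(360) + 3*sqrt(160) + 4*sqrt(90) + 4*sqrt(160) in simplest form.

5*sqrt(360) = 30*sqrt(10); 3*sqrt(160) = 12*sqrt(10); 4*sqrt(90) = 12*sqrt(10); 4*sqrt(160) = 16*sqrt(10)
Combine: (30 + 12 + 12 + 16)·sqrt(10) = 70*sqrt(10)

70*sqrt(10)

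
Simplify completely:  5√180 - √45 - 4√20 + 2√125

29*√5

5√180 = 30*√5; √45 = 3*√5; 4√20 = 8*√5; 2√125 = 10*√5
Combine: (30 - 3 - 8 + 10)·√5 = 29*√5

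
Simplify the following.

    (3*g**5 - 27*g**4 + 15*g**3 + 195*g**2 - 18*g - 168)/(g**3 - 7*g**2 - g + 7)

3*g**2 - 6*g - 24

Factor: 3*g**5 - 27*g**4 + 15*g**3 + 195*g**2 - 18*g - 168 = 3*(g - 4)*(g - 7)*(g + 2)*(g + 1)*(g - 1);  g**3 - 7*g**2 - g + 7 = (g + 1)*(g - 7)*(g - 1)
Cancel the common factors (g + 1), (g - 1), (g - 7).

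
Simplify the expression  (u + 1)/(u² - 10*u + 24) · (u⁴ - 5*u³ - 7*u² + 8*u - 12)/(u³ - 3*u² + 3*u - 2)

Factor: u² - 10*u + 24 = (u - 6)·(u - 4);  u⁴ - 5*u³ - 7*u² + 8*u - 12 = (u - 6)·(u + 2)·(u² - u + 1);  u³ - 3*u² + 3*u - 2 = (u - 2)·(u² - u + 1)
Cancel the common factors (u² - u + 1), (u - 6).

(u² + 3*u + 2)/(u² - 6*u + 8)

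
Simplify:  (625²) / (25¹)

625² = 5^8; 25¹ = 5^2
Combine exponents: 5^6

5^6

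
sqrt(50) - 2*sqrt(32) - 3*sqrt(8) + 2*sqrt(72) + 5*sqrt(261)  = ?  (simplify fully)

3*sqrt(2) + 15*sqrt(29)

sqrt(50) = 5*sqrt(2); 2*sqrt(32) = 8*sqrt(2); 3*sqrt(8) = 6*sqrt(2); 2*sqrt(72) = 12*sqrt(2); 5*sqrt(261) = 15*sqrt(29)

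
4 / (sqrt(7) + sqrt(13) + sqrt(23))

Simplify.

Group as (sqrt(13) + sqrt(23)) + sqrt(7); multiply by (sqrt(13) + sqrt(23)) - sqrt(7), then rationalise the remaining surd.

(-8*sqrt(2093) - 12*sqrt(23) + 68*sqrt(13) + 116*sqrt(7))/355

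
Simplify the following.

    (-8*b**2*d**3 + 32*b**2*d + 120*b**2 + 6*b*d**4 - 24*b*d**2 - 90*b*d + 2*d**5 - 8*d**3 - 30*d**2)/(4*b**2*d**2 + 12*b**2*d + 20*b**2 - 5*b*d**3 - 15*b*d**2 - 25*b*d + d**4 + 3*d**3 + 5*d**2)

(-8*b*d + 24*b - 2*d**2 + 6*d)/(4*b - d)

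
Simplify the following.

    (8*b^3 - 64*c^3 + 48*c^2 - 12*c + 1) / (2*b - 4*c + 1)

4*b^2 + 8*b*c - 2*b + 16*c^2 - 8*c + 1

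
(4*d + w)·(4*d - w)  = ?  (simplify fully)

16*d² - w²

Product of conjugates: (P+Q)(P-Q) = P^2 - Q^2.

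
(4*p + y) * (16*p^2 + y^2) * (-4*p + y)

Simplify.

-256*p^4 + y^4

Telescope via difference of squares: (y+(4*p))(y-(4*p)) = -16*p^2 + y^2, then repeat with the next factor.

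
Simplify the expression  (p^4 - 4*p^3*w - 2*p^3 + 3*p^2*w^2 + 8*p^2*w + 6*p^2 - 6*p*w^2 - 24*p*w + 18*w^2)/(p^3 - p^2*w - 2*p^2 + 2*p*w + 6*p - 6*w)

p - 3*w

Factor: p^4 - 4*p^3*w - 2*p^3 + 3*p^2*w^2 + 8*p^2*w + 6*p^2 - 6*p*w^2 - 24*p*w + 18*w^2 = (p - 3*w)*(p - w)*(p^2 - 2*p + 6);  p^3 - p^2*w - 2*p^2 + 2*p*w + 6*p - 6*w = (p^2 - 2*p + 6)*(p - w)
Cancel the common factors (p^2 - 2*p + 6), (p - w).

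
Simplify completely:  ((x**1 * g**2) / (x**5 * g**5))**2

1/(g**6*x**8)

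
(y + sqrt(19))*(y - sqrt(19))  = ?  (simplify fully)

(y)**2 - (sqrt(19))**2 = y**2 - 19.

y**2 - 19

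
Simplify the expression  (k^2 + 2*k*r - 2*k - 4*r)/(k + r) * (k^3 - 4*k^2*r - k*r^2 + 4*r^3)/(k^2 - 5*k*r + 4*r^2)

Factor: k^2 + 2*k*r - 2*k - 4*r = (k + 2*r)*(k - 2);  k^3 - 4*k^2*r - k*r^2 + 4*r^3 = (k - r)*(k + r)*(k - 4*r);  k^2 - 5*k*r + 4*r^2 = (k - r)*(k - 4*r)
Cancel the common factors (k - 4*r), (k - r), (k + r).

k^2 + 2*k*r - 2*k - 4*r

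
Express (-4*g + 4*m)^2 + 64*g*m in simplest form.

16*(g + m)^2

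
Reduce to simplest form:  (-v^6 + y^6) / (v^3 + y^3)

Factor y^6 - v^6 and cancel (v^3 + y^3).

-v^3 + y^3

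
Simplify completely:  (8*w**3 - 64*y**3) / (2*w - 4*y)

Apply the difference-of-cubes factorisation and cancel (2*w - 4*y).

4*w**2 + 8*w*y + 16*y**2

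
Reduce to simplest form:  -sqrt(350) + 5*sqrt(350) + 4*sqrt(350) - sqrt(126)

37*sqrt(14)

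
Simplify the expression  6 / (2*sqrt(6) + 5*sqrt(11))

Multiply numerator and denominator by -5*sqrt(11) + 2*sqrt(6).
Denominator becomes -251; numerator becomes -30*sqrt(11) + 12*sqrt(6).

(-12*sqrt(6) + 30*sqrt(11))/251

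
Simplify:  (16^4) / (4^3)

2^10

16^4 = 2^16; 4^3 = 2^6
Combine exponents: 2^10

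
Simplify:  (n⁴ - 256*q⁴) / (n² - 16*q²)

n² + 16*q²

n⁴ - 256*q⁴ factors as -(-n + 4*q)*(n + 4*q)*(n² + 16*q²).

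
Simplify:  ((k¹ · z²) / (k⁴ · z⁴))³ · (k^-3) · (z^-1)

1/(k^12*z⁷)

Inside the bracket: (k^-3) · (z^-2)
Raise to the power 3: (k^-9) · (z^-6)
Multiply by (k^-3) · (z^-1): add exponents.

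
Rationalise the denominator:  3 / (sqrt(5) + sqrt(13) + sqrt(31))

(-6*sqrt(2015) - 39*sqrt(31) + 69*sqrt(13) + 117*sqrt(5))/91

Group as (sqrt(13) + sqrt(31)) + sqrt(5); multiply by (sqrt(13) + sqrt(31)) - sqrt(5), then rationalise the remaining surd.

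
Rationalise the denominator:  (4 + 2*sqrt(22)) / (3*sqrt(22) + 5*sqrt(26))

Multiply numerator and denominator by -5*sqrt(26) + 3*sqrt(22).
Denominator becomes -452; numerator becomes -20*sqrt(143) - 20*sqrt(26) + 12*sqrt(22) + 132.

(-33 - 3*sqrt(22) + 5*sqrt(26) + 5*sqrt(143))/113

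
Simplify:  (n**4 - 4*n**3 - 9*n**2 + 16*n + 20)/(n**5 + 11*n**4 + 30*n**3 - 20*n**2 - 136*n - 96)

(n - 5)/(n**2 + 10*n + 24)

Factor: n**4 - 4*n**3 - 9*n**2 + 16*n + 20 = (n + 1)*(n - 2)*(n - 5)*(n + 2);  n**5 + 11*n**4 + 30*n**3 - 20*n**2 - 136*n - 96 = (n + 2)*(n + 6)*(n - 2)*(n + 4)*(n + 1)
Cancel the common factors (n + 2), (n + 1), (n - 2).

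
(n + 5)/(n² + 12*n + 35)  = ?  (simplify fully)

1/(n + 7)

Factor: n² + 12*n + 35 = (n + 5)·(n + 7)
Cancel the common factor (n + 5).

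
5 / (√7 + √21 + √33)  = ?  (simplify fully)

Group as (√21 + √33) + √7; multiply by (√21 + √33) - √7, then rationalise the remaining surd.

(-210*√11 - 25*√33 + 95*√21 + 235*√7)/563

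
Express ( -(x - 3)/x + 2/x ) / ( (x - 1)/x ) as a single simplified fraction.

Numerator: -(x - 3)/x + 2/x = (-x + 5)/x
Denominator: (x - 1)/x = (x - 1)/x
Divide: ((-x + 5)/x) · (x/(x - 1)) = (-x + 5)/(x - 1)

(-x + 5)/(x - 1)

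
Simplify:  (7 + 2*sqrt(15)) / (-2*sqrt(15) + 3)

Multiply numerator and denominator by 3 + 2*sqrt(15).
Denominator becomes -51; numerator becomes 20*sqrt(15) + 81.

(-81 - 20*sqrt(15))/51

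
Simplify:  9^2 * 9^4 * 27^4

3^24

9^2 = 3^4; 9^4 = 3^8; 27^4 = 3^12
Combine exponents: 3^24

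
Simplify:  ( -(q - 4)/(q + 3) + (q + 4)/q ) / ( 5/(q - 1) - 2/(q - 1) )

Numerator: -(q - 4)/(q + 3) + (q + 4)/q = (11*q + 12)/(q² + 3*q)
Denominator: 5/(q - 1) - 2/(q - 1) = 3/(q - 1)
Divide: ((11*q + 12)/(q² + 3*q)) · (q/3 - 1/3) = (11*q² + q - 12)/(3*q² + 9*q)

(11*q² + q - 12)/(3*q² + 9*q)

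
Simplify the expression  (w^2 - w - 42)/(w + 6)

Factor: w^2 - w - 42 = (w + 6)*(w - 7)
Cancel the common factor (w + 6).

w - 7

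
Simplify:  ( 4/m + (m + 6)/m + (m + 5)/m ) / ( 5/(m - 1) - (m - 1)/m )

(-2*m^2 - 13*m + 15)/(m^2 - 7*m + 1)

Numerator: 4/m + (m + 6)/m + (m + 5)/m = (2*m + 15)/m
Denominator: 5/(m - 1) - (m - 1)/m = (-m^2 + 7*m - 1)/(m^2 - m)
Divide: ((2*m + 15)/m) · ((m^2 - m)/(-m^2 + 7*m - 1)) = (-2*m^2 - 13*m + 15)/(m^2 - 7*m + 1)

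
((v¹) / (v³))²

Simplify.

Inside the bracket: (v^-2)
Raise to the power 2: (v^-4)

v^(-4)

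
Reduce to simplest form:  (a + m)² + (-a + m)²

Binomially expand both and collect terms in m, a.

2*a² + 2*m²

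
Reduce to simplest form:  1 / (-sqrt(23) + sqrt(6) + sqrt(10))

Group as (sqrt(6) + sqrt(10)) - sqrt(23); multiply by (sqrt(6) + sqrt(10)) + sqrt(23), then rationalise the remaining surd.

(7*sqrt(23) + 19*sqrt(10) + 27*sqrt(6) + 4*sqrt(345))/191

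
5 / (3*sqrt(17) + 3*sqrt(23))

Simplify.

(-5*sqrt(17) + 5*sqrt(23))/18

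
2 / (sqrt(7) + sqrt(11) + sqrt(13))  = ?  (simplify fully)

(-4*sqrt(1001) + 10*sqrt(13) + 18*sqrt(11) + 34*sqrt(7))/283

Group as (sqrt(7) + sqrt(11)) + sqrt(13); multiply by (sqrt(7) + sqrt(11)) - sqrt(13), then rationalise the remaining surd.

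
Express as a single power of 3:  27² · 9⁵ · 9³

3^22

27² = 3^6; 9⁵ = 3^10; 9³ = 3^6
Combine exponents: 3^22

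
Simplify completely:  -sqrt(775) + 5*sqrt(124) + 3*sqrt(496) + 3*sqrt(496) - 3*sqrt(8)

sqrt(775) = 5*sqrt(31); 5*sqrt(124) = 10*sqrt(31); 3*sqrt(496) = 12*sqrt(31); 3*sqrt(496) = 12*sqrt(31); 3*sqrt(8) = 6*sqrt(2)

-6*sqrt(2) + 29*sqrt(31)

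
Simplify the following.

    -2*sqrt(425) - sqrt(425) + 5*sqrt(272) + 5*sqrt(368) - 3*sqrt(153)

2*sqrt(425) = 10*sqrt(17); sqrt(425) = 5*sqrt(17); 5*sqrt(272) = 20*sqrt(17); 5*sqrt(368) = 20*sqrt(23); 3*sqrt(153) = 9*sqrt(17)

-4*sqrt(17) + 20*sqrt(23)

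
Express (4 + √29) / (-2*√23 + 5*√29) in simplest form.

Multiply numerator and denominator by 2*√23 + 5*√29.
Denominator becomes 633; numerator becomes 8*√23 + 2*√667 + 20*√29 + 145.

(8*√23 + 2*√667 + 20*√29 + 145)/633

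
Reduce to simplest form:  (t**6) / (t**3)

Quotient: t**3

t**3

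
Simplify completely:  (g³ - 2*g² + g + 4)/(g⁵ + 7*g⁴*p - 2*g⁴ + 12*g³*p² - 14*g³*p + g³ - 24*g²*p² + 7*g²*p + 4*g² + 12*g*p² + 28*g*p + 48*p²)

Factor: g³ - 2*g² + g + 4 = (g + 1)·(g² - 3*g + 4);  g⁵ + 7*g⁴*p - 2*g⁴ + 12*g³*p² - 14*g³*p + g³ - 24*g²*p² + 7*g²*p + 4*g² + 12*g*p² + 28*g*p + 48*p² = (g² - 3*g + 4)·(g + 3*p)·(g + 4*p)·(g + 1)
Cancel the common factors (g² - 3*g + 4), (g + 1).

1/(g² + 7*g*p + 12*p²)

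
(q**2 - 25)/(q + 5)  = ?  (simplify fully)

q - 5

Factor: q**2 - 25 = (q + 5)*(q - 5)
Cancel the common factor (q + 5).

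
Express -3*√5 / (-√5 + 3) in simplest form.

Multiply numerator and denominator by √5 + 3.
Denominator becomes 4; numerator becomes -9*√5 - 15.

(-9*√5 - 15)/4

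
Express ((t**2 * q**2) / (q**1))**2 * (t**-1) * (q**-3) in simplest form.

Inside the bracket: t**2 * q**1
Raise to the power 2: t**4 * q**2
Multiply by (t**-1) * (q**-3): add exponents.

t**3/q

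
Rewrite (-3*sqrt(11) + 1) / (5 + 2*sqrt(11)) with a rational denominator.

Multiply numerator and denominator by -2*sqrt(11) + 5.
Denominator becomes -19; numerator becomes -17*sqrt(11) + 71.

(-71 + 17*sqrt(11))/19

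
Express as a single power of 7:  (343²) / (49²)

343² = 7^6; 49² = 7^4
Combine exponents: 7^2

7^2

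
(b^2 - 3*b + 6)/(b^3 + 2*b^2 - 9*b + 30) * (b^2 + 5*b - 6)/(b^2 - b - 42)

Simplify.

(b - 1)/(b^2 - 2*b - 35)

Factor: b^3 + 2*b^2 - 9*b + 30 = (b + 5)*(b^2 - 3*b + 6);  b^2 + 5*b - 6 = (b + 6)*(b - 1);  b^2 - b - 42 = (b - 7)*(b + 6)
Cancel the common factors (b^2 - 3*b + 6), (b + 6).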